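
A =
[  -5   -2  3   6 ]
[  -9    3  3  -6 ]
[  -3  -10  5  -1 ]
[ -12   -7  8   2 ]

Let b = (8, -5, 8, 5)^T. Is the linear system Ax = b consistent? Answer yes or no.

Row reduce the augmented matrix [A | b].
R2 ← R2 − (9/5)·R1: [0, 33/5, -12/5, -84/5, -97/5]
R3 ← R3 − (3/5)·R1: [0, -44/5, 16/5, -23/5, 16/5]
R4 ← R4 − (12/5)·R1: [0, -11/5, 4/5, -62/5, -71/5]
R3 ← R3 + (4/3)·R2: [0, 0, 0, -27, -68/3]
R4 ← R4 + (1/3)·R2: [0, 0, 0, -18, -62/3]
R4 ← R4 − (2/3)·R3: [0, 0, 0, 0, -50/9]
The echelon form has 4 nonzero rows; the last pivot sits in the augmented column, so rank(A) = 3 but rank([A|b]) = 4.
Since the ranks differ, the system is inconsistent.

no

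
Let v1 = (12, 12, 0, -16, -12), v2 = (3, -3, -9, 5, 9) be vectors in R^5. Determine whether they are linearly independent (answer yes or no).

yes

Form the matrix with these vectors as rows and row reduce.
R2 ← R2 − (1/4)·R1: [0, -6, -9, 9, 12]
2 nonzero rows, so the 2 vectors span a space of dimension 2.
Since 2 = 2, the vectors are linearly independent.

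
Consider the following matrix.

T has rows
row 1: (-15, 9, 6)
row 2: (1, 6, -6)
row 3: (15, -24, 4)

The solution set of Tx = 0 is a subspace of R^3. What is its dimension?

Row reduce to echelon form.
R2 ← R2 + (1/15)·R1: [0, 33/5, -28/5]
R3 ← R3 + R1: [0, -15, 10]
R3 ← R3 + (25/11)·R2: [0, 0, -30/11]
3 nonzero rows, so rank(T) = 3.
T has 3 columns; by rank–nullity, nullity = 3 − 3 = 0.

0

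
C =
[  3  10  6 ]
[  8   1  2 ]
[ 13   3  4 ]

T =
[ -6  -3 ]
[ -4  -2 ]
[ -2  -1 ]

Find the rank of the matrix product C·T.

1

First compute CT:
[[-70, -35],
 [-56, -28],
 [-98, -49]]
Now row reduce the product.
R2 ← R2 − (4/5)·R1: [0, 0]
R3 ← R3 − (7/5)·R1: [0, 0]
1 nonzero row, so rank(CT) = 1.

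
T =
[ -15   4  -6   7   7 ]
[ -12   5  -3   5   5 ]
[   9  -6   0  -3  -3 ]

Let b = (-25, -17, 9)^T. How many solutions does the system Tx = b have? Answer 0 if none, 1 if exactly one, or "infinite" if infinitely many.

Row reduce the augmented matrix [T | b].
R2 ← R2 − (4/5)·R1: [0, 9/5, 9/5, -3/5, -3/5, 3]
R3 ← R3 + (3/5)·R1: [0, -18/5, -18/5, 6/5, 6/5, -6]
R3 ← R3 + (2)·R2: [0, 0, 0, 0, 0, 0]
The echelon form has 2 nonzero rows, and every pivot lies in the first 5 columns, so rank(T) = rank([T|b]) = 2.
The system is consistent.
rank = 2 < 5 unknowns, so there are infinitely many solutions.

infinite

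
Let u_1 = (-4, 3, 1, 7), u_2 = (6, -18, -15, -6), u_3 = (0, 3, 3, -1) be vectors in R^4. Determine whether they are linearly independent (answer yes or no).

Form the matrix with these vectors as rows and row reduce.
R2 ← R2 + (3/2)·R1: [0, -27/2, -27/2, 9/2]
R3 ← R3 + (2/9)·R2: [0, 0, 0, 0]
2 nonzero rows, so the 3 vectors span a space of dimension 2.
Since 2 < 3, the vectors are linearly dependent.

no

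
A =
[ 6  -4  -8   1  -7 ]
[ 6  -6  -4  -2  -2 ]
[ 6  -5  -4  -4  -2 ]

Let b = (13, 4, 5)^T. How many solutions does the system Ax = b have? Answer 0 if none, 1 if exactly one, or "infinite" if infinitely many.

Row reduce the augmented matrix [A | b].
R2 ← R2 − R1: [0, -2, 4, -3, 5, -9]
R3 ← R3 − R1: [0, -1, 4, -5, 5, -8]
R3 ← R3 − (1/2)·R2: [0, 0, 2, -7/2, 5/2, -7/2]
The echelon form has 3 nonzero rows, and every pivot lies in the first 5 columns, so rank(A) = rank([A|b]) = 3.
The system is consistent.
rank = 3 < 5 unknowns, so there are infinitely many solutions.

infinite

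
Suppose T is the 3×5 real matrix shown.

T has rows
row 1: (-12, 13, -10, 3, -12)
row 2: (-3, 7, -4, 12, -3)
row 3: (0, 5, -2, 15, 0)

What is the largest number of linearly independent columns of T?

2

Row reduce to echelon form.
R2 ← R2 − (1/4)·R1: [0, 15/4, -3/2, 45/4, 0]
R3 ← R3 − (4/3)·R2: [0, 0, 0, 0, 0]
Echelon form has 2 nonzero rows, so rank(T) = 2.
The rank gives the maximum number of linearly independent columns: 2.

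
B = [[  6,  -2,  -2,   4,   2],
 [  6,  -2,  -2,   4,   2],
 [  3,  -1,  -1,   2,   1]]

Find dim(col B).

1

Row reduce to echelon form.
R2 ← R2 − R1: [0, 0, 0, 0, 0]
R3 ← R3 − (1/2)·R1: [0, 0, 0, 0, 0]
Echelon form has 1 nonzero row, so rank(B) = 1.
The column space has dimension equal to the rank: 1.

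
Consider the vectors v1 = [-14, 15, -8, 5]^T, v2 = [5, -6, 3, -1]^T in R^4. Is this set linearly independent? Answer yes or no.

yes

Form the matrix with these vectors as rows and row reduce.
R2 ← R2 + (5/14)·R1: [0, -9/14, 1/7, 11/14]
2 nonzero rows, so the 2 vectors span a space of dimension 2.
Since 2 = 2, the vectors are linearly independent.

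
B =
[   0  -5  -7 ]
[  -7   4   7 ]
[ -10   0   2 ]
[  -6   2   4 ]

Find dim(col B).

Row reduce to echelon form.
Swap R1 ↔ R2
R3 ← R3 − (10/7)·R1: [0, -40/7, -8]
R4 ← R4 − (6/7)·R1: [0, -10/7, -2]
R3 ← R3 − (8/7)·R2: [0, 0, 0]
R4 ← R4 − (2/7)·R2: [0, 0, 0]
Echelon form has 2 nonzero rows, so rank(B) = 2.
The column space has dimension equal to the rank: 2.

2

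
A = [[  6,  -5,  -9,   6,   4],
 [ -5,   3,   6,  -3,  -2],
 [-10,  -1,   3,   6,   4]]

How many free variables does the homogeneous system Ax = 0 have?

Row reduce to echelon form.
R2 ← R2 + (5/6)·R1: [0, -7/6, -3/2, 2, 4/3]
R3 ← R3 + (5/3)·R1: [0, -28/3, -12, 16, 32/3]
R3 ← R3 − (8)·R2: [0, 0, 0, 0, 0]
2 nonzero rows, so rank(A) = 2.
A has 5 columns; by rank–nullity, nullity = 5 − 2 = 3.

3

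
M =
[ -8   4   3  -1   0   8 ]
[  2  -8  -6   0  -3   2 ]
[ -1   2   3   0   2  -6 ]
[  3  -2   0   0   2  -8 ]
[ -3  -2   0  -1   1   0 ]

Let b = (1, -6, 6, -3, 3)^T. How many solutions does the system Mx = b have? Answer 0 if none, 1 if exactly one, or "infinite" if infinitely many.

Row reduce the augmented matrix [M | b].
R2 ← R2 + (1/4)·R1: [0, -7, -21/4, -1/4, -3, 4, -23/4]
R3 ← R3 − (1/8)·R1: [0, 3/2, 21/8, 1/8, 2, -7, 47/8]
R4 ← R4 + (3/8)·R1: [0, -1/2, 9/8, -3/8, 2, -5, -21/8]
R5 ← R5 − (3/8)·R1: [0, -7/2, -9/8, -5/8, 1, -3, 21/8]
R3 ← R3 + (3/14)·R2: [0, 0, 3/2, 1/14, 19/14, -43/7, 65/14]
R4 ← R4 − (1/14)·R2: [0, 0, 3/2, -5/14, 31/14, -37/7, -31/14]
R5 ← R5 − (1/2)·R2: [0, 0, 3/2, -1/2, 5/2, -5, 11/2]
R4 ← R4 − R3: [0, 0, 0, -3/7, 6/7, 6/7, -48/7]
R5 ← R5 − R3: [0, 0, 0, -4/7, 8/7, 8/7, 6/7]
R5 ← R5 − (4/3)·R4: [0, 0, 0, 0, 0, 0, 10]
The echelon form has 5 nonzero rows; the last pivot sits in the augmented column, so rank(M) = 4 but rank([M|b]) = 5.
Since the ranks differ, the system is inconsistent.
It has no solutions.

0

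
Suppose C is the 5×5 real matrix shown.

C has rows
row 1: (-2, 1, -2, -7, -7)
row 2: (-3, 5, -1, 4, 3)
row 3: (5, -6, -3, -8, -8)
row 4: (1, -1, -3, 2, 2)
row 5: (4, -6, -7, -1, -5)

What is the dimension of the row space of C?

5

Row reduce to echelon form.
R2 ← R2 − (3/2)·R1: [0, 7/2, 2, 29/2, 27/2]
R3 ← R3 + (5/2)·R1: [0, -7/2, -8, -51/2, -51/2]
R4 ← R4 + (1/2)·R1: [0, -1/2, -4, -3/2, -3/2]
R5 ← R5 + (2)·R1: [0, -4, -11, -15, -19]
R3 ← R3 + R2: [0, 0, -6, -11, -12]
R4 ← R4 + (1/7)·R2: [0, 0, -26/7, 4/7, 3/7]
R5 ← R5 + (8/7)·R2: [0, 0, -61/7, 11/7, -25/7]
R4 ← R4 − (13/21)·R3: [0, 0, 0, 155/21, 55/7]
R5 ← R5 − (61/42)·R3: [0, 0, 0, 737/42, 97/7]
R5 ← R5 − (737/310)·R4: [0, 0, 0, 0, -299/62]
Echelon form has 5 nonzero rows, so rank(C) = 5.
The row space has dimension equal to the rank: 5.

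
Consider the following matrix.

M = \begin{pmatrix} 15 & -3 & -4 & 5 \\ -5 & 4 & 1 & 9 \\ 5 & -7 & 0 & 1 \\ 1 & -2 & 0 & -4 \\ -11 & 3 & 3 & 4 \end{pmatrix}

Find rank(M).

3

Row reduce to echelon form.
R2 ← R2 + (1/3)·R1: [0, 3, -1/3, 32/3]
R3 ← R3 − (1/3)·R1: [0, -6, 4/3, -2/3]
R4 ← R4 − (1/15)·R1: [0, -9/5, 4/15, -13/3]
R5 ← R5 + (11/15)·R1: [0, 4/5, 1/15, 23/3]
R3 ← R3 + (2)·R2: [0, 0, 2/3, 62/3]
R4 ← R4 + (3/5)·R2: [0, 0, 1/15, 31/15]
R5 ← R5 − (4/15)·R2: [0, 0, 7/45, 217/45]
R4 ← R4 − (1/10)·R3: [0, 0, 0, 0]
R5 ← R5 − (7/30)·R3: [0, 0, 0, 0]
Echelon form has 3 nonzero rows, so rank(M) = 3.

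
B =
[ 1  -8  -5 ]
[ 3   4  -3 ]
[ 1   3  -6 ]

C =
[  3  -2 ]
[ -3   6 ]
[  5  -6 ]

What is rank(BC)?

2

First compute BC:
[[  2, -20],
 [-18,  36],
 [-36,  52]]
Now row reduce the product.
R2 ← R2 + (9)·R1: [0, -144]
R3 ← R3 + (18)·R1: [0, -308]
R3 ← R3 − (77/36)·R2: [0, 0]
2 nonzero rows, so rank(BC) = 2.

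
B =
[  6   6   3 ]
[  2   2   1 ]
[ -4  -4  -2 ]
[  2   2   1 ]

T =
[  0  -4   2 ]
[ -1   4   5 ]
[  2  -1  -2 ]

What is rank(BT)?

First compute BT:
[[  0,  -3,  36],
 [  0,  -1,  12],
 [  0,   2, -24],
 [  0,  -1,  12]]
Now row reduce the product.
R2 ← R2 − (1/3)·R1: [0, 0, 0]
R3 ← R3 + (2/3)·R1: [0, 0, 0]
R4 ← R4 − (1/3)·R1: [0, 0, 0]
1 nonzero row, so rank(BT) = 1.

1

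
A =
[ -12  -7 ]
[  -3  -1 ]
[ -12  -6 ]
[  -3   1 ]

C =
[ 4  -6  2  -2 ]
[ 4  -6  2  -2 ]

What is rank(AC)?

1

First compute AC:
[[-76, 114, -38,  38],
 [-16,  24,  -8,   8],
 [-72, 108, -36,  36],
 [ -8,  12,  -4,   4]]
Now row reduce the product.
R2 ← R2 − (4/19)·R1: [0, 0, 0, 0]
R3 ← R3 − (18/19)·R1: [0, 0, 0, 0]
R4 ← R4 − (2/19)·R1: [0, 0, 0, 0]
1 nonzero row, so rank(AC) = 1.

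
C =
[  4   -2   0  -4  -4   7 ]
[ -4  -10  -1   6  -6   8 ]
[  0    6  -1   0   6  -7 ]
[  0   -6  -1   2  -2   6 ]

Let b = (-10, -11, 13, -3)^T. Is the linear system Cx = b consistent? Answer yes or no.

Row reduce the augmented matrix [C | b].
R2 ← R2 + R1: [0, -12, -1, 2, -10, 15, -21]
R3 ← R3 + (1/2)·R2: [0, 0, -3/2, 1, 1, 1/2, 5/2]
R4 ← R4 − (1/2)·R2: [0, 0, -1/2, 1, 3, -3/2, 15/2]
R4 ← R4 − (1/3)·R3: [0, 0, 0, 2/3, 8/3, -5/3, 20/3]
The echelon form has 4 nonzero rows, and every pivot lies in the first 6 columns, so rank(C) = rank([C|b]) = 4.
The system is consistent.

yes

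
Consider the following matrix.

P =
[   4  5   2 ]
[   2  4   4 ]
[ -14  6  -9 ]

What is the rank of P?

3

Row reduce to echelon form.
R2 ← R2 − (1/2)·R1: [0, 3/2, 3]
R3 ← R3 + (7/2)·R1: [0, 47/2, -2]
R3 ← R3 − (47/3)·R2: [0, 0, -49]
Echelon form has 3 nonzero rows, so rank(P) = 3.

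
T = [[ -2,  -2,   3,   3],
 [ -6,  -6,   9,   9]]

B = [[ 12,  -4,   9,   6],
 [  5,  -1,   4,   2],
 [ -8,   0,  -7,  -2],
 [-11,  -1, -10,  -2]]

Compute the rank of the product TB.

1

First compute TB:
[[-91,   7, -77, -28],
 [-273,  21, -231, -84]]
Now row reduce the product.
R2 ← R2 − (3)·R1: [0, 0, 0, 0]
1 nonzero row, so rank(TB) = 1.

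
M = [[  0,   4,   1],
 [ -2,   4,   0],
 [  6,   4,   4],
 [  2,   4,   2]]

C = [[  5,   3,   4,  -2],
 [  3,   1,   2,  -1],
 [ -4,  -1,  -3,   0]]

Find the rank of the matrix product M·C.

First compute MC:
[[  8,   3,   5,  -4],
 [  2,  -2,   0,   0],
 [ 26,  18,  20, -16],
 [ 14,   8,  10,  -8]]
Now row reduce the product.
R2 ← R2 − (1/4)·R1: [0, -11/4, -5/4, 1]
R3 ← R3 − (13/4)·R1: [0, 33/4, 15/4, -3]
R4 ← R4 − (7/4)·R1: [0, 11/4, 5/4, -1]
R3 ← R3 + (3)·R2: [0, 0, 0, 0]
R4 ← R4 + R2: [0, 0, 0, 0]
2 nonzero rows, so rank(MC) = 2.

2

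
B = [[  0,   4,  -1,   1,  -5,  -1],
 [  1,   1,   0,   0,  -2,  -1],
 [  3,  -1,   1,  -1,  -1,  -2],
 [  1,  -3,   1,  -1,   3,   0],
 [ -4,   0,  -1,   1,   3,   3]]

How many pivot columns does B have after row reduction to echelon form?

Row reduce to echelon form.
Swap R1 ↔ R2
R3 ← R3 − (3)·R1: [0, -4, 1, -1, 5, 1]
R4 ← R4 − R1: [0, -4, 1, -1, 5, 1]
R5 ← R5 + (4)·R1: [0, 4, -1, 1, -5, -1]
R3 ← R3 + R2: [0, 0, 0, 0, 0, 0]
R4 ← R4 + R2: [0, 0, 0, 0, 0, 0]
R5 ← R5 − R2: [0, 0, 0, 0, 0, 0]
Echelon form has 2 nonzero rows, so rank(B) = 2.
Each nonzero row contributes one pivot column: 2 pivot columns.

2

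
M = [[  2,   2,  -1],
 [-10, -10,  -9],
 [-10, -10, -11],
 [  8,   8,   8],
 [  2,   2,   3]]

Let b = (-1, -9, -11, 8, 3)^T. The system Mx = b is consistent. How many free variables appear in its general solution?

Row reduce the augmented matrix [M | b].
R2 ← R2 + (5)·R1: [0, 0, -14, -14]
R3 ← R3 + (5)·R1: [0, 0, -16, -16]
R4 ← R4 − (4)·R1: [0, 0, 12, 12]
R5 ← R5 − R1: [0, 0, 4, 4]
R3 ← R3 − (8/7)·R2: [0, 0, 0, 0]
R4 ← R4 + (6/7)·R2: [0, 0, 0, 0]
R5 ← R5 + (2/7)·R2: [0, 0, 0, 0]
The echelon form has 2 nonzero rows, and every pivot lies in the first 3 columns, so rank(M) = rank([M|b]) = 2.
The system is consistent.
Free variables = (unknowns) − (rank) = 3 − 2 = 1.

1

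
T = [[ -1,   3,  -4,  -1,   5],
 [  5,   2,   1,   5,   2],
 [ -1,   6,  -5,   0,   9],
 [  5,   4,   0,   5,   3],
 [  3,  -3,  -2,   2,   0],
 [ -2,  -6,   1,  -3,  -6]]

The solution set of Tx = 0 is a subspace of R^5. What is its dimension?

Row reduce to echelon form.
R2 ← R2 + (5)·R1: [0, 17, -19, 0, 27]
R3 ← R3 − R1: [0, 3, -1, 1, 4]
R4 ← R4 + (5)·R1: [0, 19, -20, 0, 28]
R5 ← R5 + (3)·R1: [0, 6, -14, -1, 15]
R6 ← R6 − (2)·R1: [0, -12, 9, -1, -16]
R3 ← R3 − (3/17)·R2: [0, 0, 40/17, 1, -13/17]
R4 ← R4 − (19/17)·R2: [0, 0, 21/17, 0, -37/17]
R5 ← R5 − (6/17)·R2: [0, 0, -124/17, -1, 93/17]
R6 ← R6 + (12/17)·R2: [0, 0, -75/17, -1, 52/17]
R4 ← R4 − (21/40)·R3: [0, 0, 0, -21/40, -71/40]
R5 ← R5 + (31/10)·R3: [0, 0, 0, 21/10, 31/10]
R6 ← R6 + (15/8)·R3: [0, 0, 0, 7/8, 13/8]
R5 ← R5 + (4)·R4: [0, 0, 0, 0, -4]
R6 ← R6 + (5/3)·R4: [0, 0, 0, 0, -4/3]
R6 ← R6 − (1/3)·R5: [0, 0, 0, 0, 0]
5 nonzero rows, so rank(T) = 5.
T has 5 columns; by rank–nullity, nullity = 5 − 5 = 0.

0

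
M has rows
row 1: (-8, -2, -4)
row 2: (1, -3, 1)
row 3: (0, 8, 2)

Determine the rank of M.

3

Row reduce to echelon form.
R2 ← R2 + (1/8)·R1: [0, -13/4, 1/2]
R3 ← R3 + (32/13)·R2: [0, 0, 42/13]
Echelon form has 3 nonzero rows, so rank(M) = 3.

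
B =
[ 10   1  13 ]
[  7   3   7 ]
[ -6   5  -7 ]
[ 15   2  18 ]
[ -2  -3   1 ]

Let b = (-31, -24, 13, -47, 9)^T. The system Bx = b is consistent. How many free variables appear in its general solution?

Row reduce the augmented matrix [B | b].
R2 ← R2 − (7/10)·R1: [0, 23/10, -21/10, -23/10]
R3 ← R3 + (3/5)·R1: [0, 28/5, 4/5, -28/5]
R4 ← R4 − (3/2)·R1: [0, 1/2, -3/2, -1/2]
R5 ← R5 + (1/5)·R1: [0, -14/5, 18/5, 14/5]
R3 ← R3 − (56/23)·R2: [0, 0, 136/23, 0]
R4 ← R4 − (5/23)·R2: [0, 0, -24/23, 0]
R5 ← R5 + (28/23)·R2: [0, 0, 24/23, 0]
R4 ← R4 + (3/17)·R3: [0, 0, 0, 0]
R5 ← R5 − (3/17)·R3: [0, 0, 0, 0]
The echelon form has 3 nonzero rows, and every pivot lies in the first 3 columns, so rank(B) = rank([B|b]) = 3.
The system is consistent.
Free variables = (unknowns) − (rank) = 3 − 3 = 0.

0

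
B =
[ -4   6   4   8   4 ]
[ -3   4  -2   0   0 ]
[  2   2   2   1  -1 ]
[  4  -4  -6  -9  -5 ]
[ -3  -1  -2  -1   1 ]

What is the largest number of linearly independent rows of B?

Row reduce to echelon form.
R2 ← R2 − (3/4)·R1: [0, -1/2, -5, -6, -3]
R3 ← R3 + (1/2)·R1: [0, 5, 4, 5, 1]
R4 ← R4 + R1: [0, 2, -2, -1, -1]
R5 ← R5 − (3/4)·R1: [0, -11/2, -5, -7, -2]
R3 ← R3 + (10)·R2: [0, 0, -46, -55, -29]
R4 ← R4 + (4)·R2: [0, 0, -22, -25, -13]
R5 ← R5 − (11)·R2: [0, 0, 50, 59, 31]
R4 ← R4 − (11/23)·R3: [0, 0, 0, 30/23, 20/23]
R5 ← R5 + (25/23)·R3: [0, 0, 0, -18/23, -12/23]
R5 ← R5 + (3/5)·R4: [0, 0, 0, 0, 0]
Echelon form has 4 nonzero rows, so rank(B) = 4.
The rank gives the maximum number of linearly independent rows: 4.

4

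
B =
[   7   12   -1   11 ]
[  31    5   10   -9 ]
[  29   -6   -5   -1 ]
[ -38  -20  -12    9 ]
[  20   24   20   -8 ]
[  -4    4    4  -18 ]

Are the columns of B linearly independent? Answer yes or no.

yes

Row reduce B to echelon form.
R2 ← R2 − (31/7)·R1: [0, -337/7, 101/7, -404/7]
R3 ← R3 − (29/7)·R1: [0, -390/7, -6/7, -326/7]
R4 ← R4 + (38/7)·R1: [0, 316/7, -122/7, 481/7]
R5 ← R5 − (20/7)·R1: [0, -72/7, 160/7, -276/7]
R6 ← R6 + (4/7)·R1: [0, 76/7, 24/7, -82/7]
R3 ← R3 − (390/337)·R2: [0, 0, -5916/337, 6814/337]
R4 ← R4 + (316/337)·R2: [0, 0, -1314/337, 4919/337]
R5 ← R5 − (72/337)·R2: [0, 0, 6664/337, -9132/337]
R6 ← R6 + (76/337)·R2: [0, 0, 2252/337, -8334/337]
R4 ← R4 − (219/986)·R3: [0, 0, 0, 4982/493]
R5 ← R5 + (98/87)·R3: [0, 0, 0, -376/87]
R6 ← R6 + (563/1479)·R3: [0, 0, 0, -25192/1479]
R5 ← R5 + (68/159)·R4: [0, 0, 0, 0]
R6 ← R6 + (268/159)·R4: [0, 0, 0, 0]
4 pivots among 4 columns.
Every column is a pivot column, so the columns are linearly independent.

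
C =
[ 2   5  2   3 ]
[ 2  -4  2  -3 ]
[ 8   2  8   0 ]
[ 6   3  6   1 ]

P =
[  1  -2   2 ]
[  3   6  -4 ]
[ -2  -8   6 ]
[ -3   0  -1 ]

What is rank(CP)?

First compute CP:
[[  4,  10,  -7],
 [ -5, -44,  35],
 [ -2, -68,  56],
 [  0, -42,  35]]
Now row reduce the product.
R2 ← R2 + (5/4)·R1: [0, -63/2, 105/4]
R3 ← R3 + (1/2)·R1: [0, -63, 105/2]
R3 ← R3 − (2)·R2: [0, 0, 0]
R4 ← R4 − (4/3)·R2: [0, 0, 0]
2 nonzero rows, so rank(CP) = 2.

2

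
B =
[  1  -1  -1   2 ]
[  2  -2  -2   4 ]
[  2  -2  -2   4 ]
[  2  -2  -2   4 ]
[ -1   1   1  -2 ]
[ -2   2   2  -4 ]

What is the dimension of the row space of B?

1

Row reduce to echelon form.
R2 ← R2 − (2)·R1: [0, 0, 0, 0]
R3 ← R3 − (2)·R1: [0, 0, 0, 0]
R4 ← R4 − (2)·R1: [0, 0, 0, 0]
R5 ← R5 + R1: [0, 0, 0, 0]
R6 ← R6 + (2)·R1: [0, 0, 0, 0]
Echelon form has 1 nonzero row, so rank(B) = 1.
The row space has dimension equal to the rank: 1.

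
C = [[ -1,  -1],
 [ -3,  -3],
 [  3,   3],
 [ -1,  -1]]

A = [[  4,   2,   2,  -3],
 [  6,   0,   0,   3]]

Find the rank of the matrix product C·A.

First compute CA:
[[-10,  -2,  -2,   0],
 [-30,  -6,  -6,   0],
 [ 30,   6,   6,   0],
 [-10,  -2,  -2,   0]]
Now row reduce the product.
R2 ← R2 − (3)·R1: [0, 0, 0, 0]
R3 ← R3 + (3)·R1: [0, 0, 0, 0]
R4 ← R4 − R1: [0, 0, 0, 0]
1 nonzero row, so rank(CA) = 1.

1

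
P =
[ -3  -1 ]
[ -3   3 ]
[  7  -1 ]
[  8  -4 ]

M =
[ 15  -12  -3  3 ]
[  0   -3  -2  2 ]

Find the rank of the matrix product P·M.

First compute PM:
[[-45,  39,  11, -11],
 [-45,  27,   3,  -3],
 [105, -81, -19,  19],
 [120, -84, -16,  16]]
Now row reduce the product.
R2 ← R2 − R1: [0, -12, -8, 8]
R3 ← R3 + (7/3)·R1: [0, 10, 20/3, -20/3]
R4 ← R4 + (8/3)·R1: [0, 20, 40/3, -40/3]
R3 ← R3 + (5/6)·R2: [0, 0, 0, 0]
R4 ← R4 + (5/3)·R2: [0, 0, 0, 0]
2 nonzero rows, so rank(PM) = 2.

2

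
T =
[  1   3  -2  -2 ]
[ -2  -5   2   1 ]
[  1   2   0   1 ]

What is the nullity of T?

Row reduce to echelon form.
R2 ← R2 + (2)·R1: [0, 1, -2, -3]
R3 ← R3 − R1: [0, -1, 2, 3]
R3 ← R3 + R2: [0, 0, 0, 0]
2 nonzero rows, so rank(T) = 2.
T has 4 columns; by rank–nullity, nullity = 4 − 2 = 2.

2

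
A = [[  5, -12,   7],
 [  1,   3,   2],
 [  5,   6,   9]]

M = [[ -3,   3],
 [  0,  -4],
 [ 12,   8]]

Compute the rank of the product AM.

First compute AM:
[[ 69, 119],
 [ 21,   7],
 [ 93,  63]]
Now row reduce the product.
R2 ← R2 − (7/23)·R1: [0, -672/23]
R3 ← R3 − (31/23)·R1: [0, -2240/23]
R3 ← R3 − (10/3)·R2: [0, 0]
2 nonzero rows, so rank(AM) = 2.

2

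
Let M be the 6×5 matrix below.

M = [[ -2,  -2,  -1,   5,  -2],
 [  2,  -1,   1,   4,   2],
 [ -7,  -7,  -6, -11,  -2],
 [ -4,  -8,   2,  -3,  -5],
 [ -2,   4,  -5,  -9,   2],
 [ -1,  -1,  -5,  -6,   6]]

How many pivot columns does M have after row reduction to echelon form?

5

Row reduce to echelon form.
R2 ← R2 + R1: [0, -3, 0, 9, 0]
R3 ← R3 − (7/2)·R1: [0, 0, -5/2, -57/2, 5]
R4 ← R4 − (2)·R1: [0, -4, 4, -13, -1]
R5 ← R5 − R1: [0, 6, -4, -14, 4]
R6 ← R6 − (1/2)·R1: [0, 0, -9/2, -17/2, 7]
R4 ← R4 − (4/3)·R2: [0, 0, 4, -25, -1]
R5 ← R5 + (2)·R2: [0, 0, -4, 4, 4]
R4 ← R4 + (8/5)·R3: [0, 0, 0, -353/5, 7]
R5 ← R5 − (8/5)·R3: [0, 0, 0, 248/5, -4]
R6 ← R6 − (9/5)·R3: [0, 0, 0, 214/5, -2]
R5 ← R5 + (248/353)·R4: [0, 0, 0, 0, 324/353]
R6 ← R6 + (214/353)·R4: [0, 0, 0, 0, 792/353]
R6 ← R6 − (22/9)·R5: [0, 0, 0, 0, 0]
Echelon form has 5 nonzero rows, so rank(M) = 5.
Each nonzero row contributes one pivot column: 5 pivot columns.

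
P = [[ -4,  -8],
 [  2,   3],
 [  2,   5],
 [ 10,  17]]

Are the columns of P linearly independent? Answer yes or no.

yes

Row reduce P to echelon form.
R2 ← R2 + (1/2)·R1: [0, -1]
R3 ← R3 + (1/2)·R1: [0, 1]
R4 ← R4 + (5/2)·R1: [0, -3]
R3 ← R3 + R2: [0, 0]
R4 ← R4 − (3)·R2: [0, 0]
2 pivots among 2 columns.
Every column is a pivot column, so the columns are linearly independent.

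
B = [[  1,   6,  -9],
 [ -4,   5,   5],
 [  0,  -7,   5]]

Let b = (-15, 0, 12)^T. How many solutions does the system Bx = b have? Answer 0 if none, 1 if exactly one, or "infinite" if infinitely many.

Row reduce the augmented matrix [B | b].
R2 ← R2 + (4)·R1: [0, 29, -31, -60]
R3 ← R3 + (7/29)·R2: [0, 0, -72/29, -72/29]
The echelon form has 3 nonzero rows, and every pivot lies in the first 3 columns, so rank(B) = rank([B|b]) = 3.
The system is consistent.
rank = 3 = number of unknowns, so the solution is unique.

1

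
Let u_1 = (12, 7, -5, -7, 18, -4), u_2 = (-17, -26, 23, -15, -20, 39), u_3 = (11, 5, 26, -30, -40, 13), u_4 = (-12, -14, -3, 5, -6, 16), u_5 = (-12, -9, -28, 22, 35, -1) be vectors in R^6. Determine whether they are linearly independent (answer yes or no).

yes

Form the matrix with these vectors as rows and row reduce.
R2 ← R2 + (17/12)·R1: [0, -193/12, 191/12, -299/12, 11/2, 100/3]
R3 ← R3 − (11/12)·R1: [0, -17/12, 367/12, -283/12, -113/2, 50/3]
R4 ← R4 + R1: [0, -7, -8, -2, 12, 12]
R5 ← R5 + R1: [0, -2, -33, 15, 53, -5]
R3 ← R3 − (17/193)·R2: [0, 0, 5632/193, -4128/193, -10998/193, 2650/193]
R4 ← R4 − (84/193)·R2: [0, 0, -2881/193, 1707/193, 1854/193, -484/193]
R5 ← R5 − (24/193)·R2: [0, 0, -6751/193, 3493/193, 10097/193, -1765/193]
R4 ← R4 + (2881/5632)·R3: [0, 0, 0, -369/176, -55035/2816, 12717/2816]
R5 ← R5 + (6751/5632)·R3: [0, 0, 0, -1327/176, -45029/2816, 20595/2816]
R5 ← R5 − (1327/369)·R4: [0, 0, 0, 0, 2226/41, -366/41]
5 nonzero rows, so the 5 vectors span a space of dimension 5.
Since 5 = 5, the vectors are linearly independent.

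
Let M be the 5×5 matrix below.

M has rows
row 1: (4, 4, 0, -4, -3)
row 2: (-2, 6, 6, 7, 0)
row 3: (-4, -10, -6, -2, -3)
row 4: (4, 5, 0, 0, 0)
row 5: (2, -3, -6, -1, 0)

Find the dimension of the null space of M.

Row reduce to echelon form.
R2 ← R2 + (1/2)·R1: [0, 8, 6, 5, -3/2]
R3 ← R3 + R1: [0, -6, -6, -6, -6]
R4 ← R4 − R1: [0, 1, 0, 4, 3]
R5 ← R5 − (1/2)·R1: [0, -5, -6, 1, 3/2]
R3 ← R3 + (3/4)·R2: [0, 0, -3/2, -9/4, -57/8]
R4 ← R4 − (1/8)·R2: [0, 0, -3/4, 27/8, 51/16]
R5 ← R5 + (5/8)·R2: [0, 0, -9/4, 33/8, 9/16]
R4 ← R4 − (1/2)·R3: [0, 0, 0, 9/2, 27/4]
R5 ← R5 − (3/2)·R3: [0, 0, 0, 15/2, 45/4]
R5 ← R5 − (5/3)·R4: [0, 0, 0, 0, 0]
4 nonzero rows, so rank(M) = 4.
M has 5 columns; by rank–nullity, nullity = 5 − 4 = 1.

1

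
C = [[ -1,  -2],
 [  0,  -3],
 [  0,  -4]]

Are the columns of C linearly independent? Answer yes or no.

yes

Row reduce C to echelon form.
R3 ← R3 − (4/3)·R2: [0, 0]
2 pivots among 2 columns.
Every column is a pivot column, so the columns are linearly independent.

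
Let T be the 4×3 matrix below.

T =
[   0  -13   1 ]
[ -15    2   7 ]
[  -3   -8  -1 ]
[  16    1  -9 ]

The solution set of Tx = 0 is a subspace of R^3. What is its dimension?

0

Row reduce to echelon form.
Swap R1 ↔ R2
R3 ← R3 − (1/5)·R1: [0, -42/5, -12/5]
R4 ← R4 + (16/15)·R1: [0, 47/15, -23/15]
R3 ← R3 − (42/65)·R2: [0, 0, -198/65]
R4 ← R4 + (47/195)·R2: [0, 0, -84/65]
R4 ← R4 − (14/33)·R3: [0, 0, 0]
3 nonzero rows, so rank(T) = 3.
T has 3 columns; by rank–nullity, nullity = 3 − 3 = 0.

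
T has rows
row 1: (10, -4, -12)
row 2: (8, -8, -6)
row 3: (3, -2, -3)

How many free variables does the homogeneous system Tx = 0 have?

1

Row reduce to echelon form.
R2 ← R2 − (4/5)·R1: [0, -24/5, 18/5]
R3 ← R3 − (3/10)·R1: [0, -4/5, 3/5]
R3 ← R3 − (1/6)·R2: [0, 0, 0]
2 nonzero rows, so rank(T) = 2.
T has 3 columns; by rank–nullity, nullity = 3 − 2 = 1.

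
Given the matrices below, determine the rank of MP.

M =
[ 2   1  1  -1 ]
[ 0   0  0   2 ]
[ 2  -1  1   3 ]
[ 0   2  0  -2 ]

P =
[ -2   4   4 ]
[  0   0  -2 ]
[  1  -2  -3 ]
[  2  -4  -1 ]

First compute MP:
[[ -5,  10,   4],
 [  4,  -8,  -2],
 [  3,  -6,   4],
 [ -4,   8,  -2]]
Now row reduce the product.
R2 ← R2 + (4/5)·R1: [0, 0, 6/5]
R3 ← R3 + (3/5)·R1: [0, 0, 32/5]
R4 ← R4 − (4/5)·R1: [0, 0, -26/5]
R3 ← R3 − (16/3)·R2: [0, 0, 0]
R4 ← R4 + (13/3)·R2: [0, 0, 0]
2 nonzero rows, so rank(MP) = 2.

2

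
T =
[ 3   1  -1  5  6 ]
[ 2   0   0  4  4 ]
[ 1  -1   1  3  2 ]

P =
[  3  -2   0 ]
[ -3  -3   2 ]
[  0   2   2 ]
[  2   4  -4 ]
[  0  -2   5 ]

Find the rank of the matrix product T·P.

First compute TP:
[[ 16,  -3,  10],
 [ 14,   4,   4],
 [ 12,  11,  -2]]
Now row reduce the product.
R2 ← R2 − (7/8)·R1: [0, 53/8, -19/4]
R3 ← R3 − (3/4)·R1: [0, 53/4, -19/2]
R3 ← R3 − (2)·R2: [0, 0, 0]
2 nonzero rows, so rank(TP) = 2.

2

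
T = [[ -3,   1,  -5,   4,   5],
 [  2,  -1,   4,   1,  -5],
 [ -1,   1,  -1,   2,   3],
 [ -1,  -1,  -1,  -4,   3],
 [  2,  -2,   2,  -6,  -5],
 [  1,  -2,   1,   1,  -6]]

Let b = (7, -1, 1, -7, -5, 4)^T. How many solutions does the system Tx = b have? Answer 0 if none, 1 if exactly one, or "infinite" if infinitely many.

infinite

Row reduce the augmented matrix [T | b].
R2 ← R2 + (2/3)·R1: [0, -1/3, 2/3, 11/3, -5/3, 11/3]
R3 ← R3 − (1/3)·R1: [0, 2/3, 2/3, 2/3, 4/3, -4/3]
R4 ← R4 − (1/3)·R1: [0, -4/3, 2/3, -16/3, 4/3, -28/3]
R5 ← R5 + (2/3)·R1: [0, -4/3, -4/3, -10/3, -5/3, -1/3]
R6 ← R6 + (1/3)·R1: [0, -5/3, -2/3, 7/3, -13/3, 19/3]
R3 ← R3 + (2)·R2: [0, 0, 2, 8, -2, 6]
R4 ← R4 − (4)·R2: [0, 0, -2, -20, 8, -24]
R5 ← R5 − (4)·R2: [0, 0, -4, -18, 5, -15]
R6 ← R6 − (5)·R2: [0, 0, -4, -16, 4, -12]
R4 ← R4 + R3: [0, 0, 0, -12, 6, -18]
R5 ← R5 + (2)·R3: [0, 0, 0, -2, 1, -3]
R6 ← R6 + (2)·R3: [0, 0, 0, 0, 0, 0]
R5 ← R5 − (1/6)·R4: [0, 0, 0, 0, 0, 0]
The echelon form has 4 nonzero rows, and every pivot lies in the first 5 columns, so rank(T) = rank([T|b]) = 4.
The system is consistent.
rank = 4 < 5 unknowns, so there are infinitely many solutions.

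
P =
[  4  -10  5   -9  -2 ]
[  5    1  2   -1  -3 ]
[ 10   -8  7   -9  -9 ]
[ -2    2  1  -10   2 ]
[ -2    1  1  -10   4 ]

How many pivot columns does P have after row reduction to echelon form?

Row reduce to echelon form.
R2 ← R2 − (5/4)·R1: [0, 27/2, -17/4, 41/4, -1/2]
R3 ← R3 − (5/2)·R1: [0, 17, -11/2, 27/2, -4]
R4 ← R4 + (1/2)·R1: [0, -3, 7/2, -29/2, 1]
R5 ← R5 + (1/2)·R1: [0, -4, 7/2, -29/2, 3]
R3 ← R3 − (34/27)·R2: [0, 0, -4/27, 16/27, -91/27]
R4 ← R4 + (2/9)·R2: [0, 0, 23/9, -110/9, 8/9]
R5 ← R5 + (8/27)·R2: [0, 0, 121/54, -619/54, 77/27]
R4 ← R4 + (69/4)·R3: [0, 0, 0, -2, -229/4]
R5 ← R5 + (121/8)·R3: [0, 0, 0, -5/2, -385/8]
R5 ← R5 − (5/4)·R4: [0, 0, 0, 0, 375/16]
Echelon form has 5 nonzero rows, so rank(P) = 5.
Each nonzero row contributes one pivot column: 5 pivot columns.

5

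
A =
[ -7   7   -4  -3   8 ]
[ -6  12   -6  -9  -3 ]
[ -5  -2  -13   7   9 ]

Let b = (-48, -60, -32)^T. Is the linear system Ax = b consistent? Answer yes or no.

yes

Row reduce the augmented matrix [A | b].
R2 ← R2 − (6/7)·R1: [0, 6, -18/7, -45/7, -69/7, -132/7]
R3 ← R3 − (5/7)·R1: [0, -7, -71/7, 64/7, 23/7, 16/7]
R3 ← R3 + (7/6)·R2: [0, 0, -92/7, 23/14, -115/14, -138/7]
The echelon form has 3 nonzero rows, and every pivot lies in the first 5 columns, so rank(A) = rank([A|b]) = 3.
The system is consistent.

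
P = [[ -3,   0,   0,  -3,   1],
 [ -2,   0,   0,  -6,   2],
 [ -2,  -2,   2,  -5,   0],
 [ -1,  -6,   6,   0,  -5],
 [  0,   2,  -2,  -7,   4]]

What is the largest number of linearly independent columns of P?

Row reduce to echelon form.
R2 ← R2 − (2/3)·R1: [0, 0, 0, -4, 4/3]
R3 ← R3 − (2/3)·R1: [0, -2, 2, -3, -2/3]
R4 ← R4 − (1/3)·R1: [0, -6, 6, 1, -16/3]
Swap R2 ↔ R3
R4 ← R4 − (3)·R2: [0, 0, 0, 10, -10/3]
R5 ← R5 + R2: [0, 0, 0, -10, 10/3]
R4 ← R4 + (5/2)·R3: [0, 0, 0, 0, 0]
R5 ← R5 − (5/2)·R3: [0, 0, 0, 0, 0]
Echelon form has 3 nonzero rows, so rank(P) = 3.
The rank gives the maximum number of linearly independent columns: 3.

3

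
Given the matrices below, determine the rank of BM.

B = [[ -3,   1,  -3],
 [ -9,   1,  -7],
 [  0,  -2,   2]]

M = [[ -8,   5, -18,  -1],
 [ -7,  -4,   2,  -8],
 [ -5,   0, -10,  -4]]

First compute BM:
[[ 32, -19,  86,   7],
 [100, -49, 234,  29],
 [  4,   8, -24,   8]]
Now row reduce the product.
R2 ← R2 − (25/8)·R1: [0, 83/8, -139/4, 57/8]
R3 ← R3 − (1/8)·R1: [0, 83/8, -139/4, 57/8]
R3 ← R3 − R2: [0, 0, 0, 0]
2 nonzero rows, so rank(BM) = 2.

2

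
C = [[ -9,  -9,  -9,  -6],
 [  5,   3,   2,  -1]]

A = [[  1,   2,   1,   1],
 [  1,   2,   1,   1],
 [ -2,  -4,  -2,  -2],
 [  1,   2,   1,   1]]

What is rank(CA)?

First compute CA:
[[ -6, -12,  -6,  -6],
 [  3,   6,   3,   3]]
Now row reduce the product.
R2 ← R2 + (1/2)·R1: [0, 0, 0, 0]
1 nonzero row, so rank(CA) = 1.

1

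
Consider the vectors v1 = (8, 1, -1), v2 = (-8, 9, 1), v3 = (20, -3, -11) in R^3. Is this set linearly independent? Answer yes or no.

yes

Form the matrix with these vectors as rows and row reduce.
R2 ← R2 + R1: [0, 10, 0]
R3 ← R3 − (5/2)·R1: [0, -11/2, -17/2]
R3 ← R3 + (11/20)·R2: [0, 0, -17/2]
3 nonzero rows, so the 3 vectors span a space of dimension 3.
Since 3 = 3, the vectors are linearly independent.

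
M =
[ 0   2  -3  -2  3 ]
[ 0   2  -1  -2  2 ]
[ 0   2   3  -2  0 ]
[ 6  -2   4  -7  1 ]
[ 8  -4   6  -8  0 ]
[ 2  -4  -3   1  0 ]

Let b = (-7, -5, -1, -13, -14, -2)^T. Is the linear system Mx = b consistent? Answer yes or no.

Row reduce the augmented matrix [M | b].
Swap R1 ↔ R4
R5 ← R5 − (4/3)·R1: [0, -4/3, 2/3, 4/3, -4/3, 10/3]
R6 ← R6 − (1/3)·R1: [0, -10/3, -13/3, 10/3, -1/3, 7/3]
R3 ← R3 − R2: [0, 0, 4, 0, -2, 4]
R4 ← R4 − R2: [0, 0, -2, 0, 1, -2]
R5 ← R5 + (2/3)·R2: [0, 0, 0, 0, 0, 0]
R6 ← R6 + (5/3)·R2: [0, 0, -6, 0, 3, -6]
R4 ← R4 + (1/2)·R3: [0, 0, 0, 0, 0, 0]
R6 ← R6 + (3/2)·R3: [0, 0, 0, 0, 0, 0]
The echelon form has 3 nonzero rows, and every pivot lies in the first 5 columns, so rank(M) = rank([M|b]) = 3.
The system is consistent.

yes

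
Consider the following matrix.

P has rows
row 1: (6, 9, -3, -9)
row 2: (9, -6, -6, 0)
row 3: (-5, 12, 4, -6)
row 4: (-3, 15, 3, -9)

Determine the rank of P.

Row reduce to echelon form.
R2 ← R2 − (3/2)·R1: [0, -39/2, -3/2, 27/2]
R3 ← R3 + (5/6)·R1: [0, 39/2, 3/2, -27/2]
R4 ← R4 + (1/2)·R1: [0, 39/2, 3/2, -27/2]
R3 ← R3 + R2: [0, 0, 0, 0]
R4 ← R4 + R2: [0, 0, 0, 0]
Echelon form has 2 nonzero rows, so rank(P) = 2.

2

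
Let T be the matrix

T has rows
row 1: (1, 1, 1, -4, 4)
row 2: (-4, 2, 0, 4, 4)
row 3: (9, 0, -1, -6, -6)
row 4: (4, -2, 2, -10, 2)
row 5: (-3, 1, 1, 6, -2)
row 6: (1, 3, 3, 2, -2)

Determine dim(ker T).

1

Row reduce to echelon form.
R2 ← R2 + (4)·R1: [0, 6, 4, -12, 20]
R3 ← R3 − (9)·R1: [0, -9, -10, 30, -42]
R4 ← R4 − (4)·R1: [0, -6, -2, 6, -14]
R5 ← R5 + (3)·R1: [0, 4, 4, -6, 10]
R6 ← R6 − R1: [0, 2, 2, 6, -6]
R3 ← R3 + (3/2)·R2: [0, 0, -4, 12, -12]
R4 ← R4 + R2: [0, 0, 2, -6, 6]
R5 ← R5 − (2/3)·R2: [0, 0, 4/3, 2, -10/3]
R6 ← R6 − (1/3)·R2: [0, 0, 2/3, 10, -38/3]
R4 ← R4 + (1/2)·R3: [0, 0, 0, 0, 0]
R5 ← R5 + (1/3)·R3: [0, 0, 0, 6, -22/3]
R6 ← R6 + (1/6)·R3: [0, 0, 0, 12, -44/3]
Swap R4 ↔ R5
R6 ← R6 − (2)·R4: [0, 0, 0, 0, 0]
4 nonzero rows, so rank(T) = 4.
T has 5 columns; by rank–nullity, nullity = 5 − 4 = 1.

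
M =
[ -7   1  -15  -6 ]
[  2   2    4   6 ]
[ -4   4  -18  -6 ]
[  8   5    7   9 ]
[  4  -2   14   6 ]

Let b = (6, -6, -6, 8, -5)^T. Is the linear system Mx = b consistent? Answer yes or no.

no

Row reduce the augmented matrix [M | b].
R2 ← R2 + (2/7)·R1: [0, 16/7, -2/7, 30/7, -30/7]
R3 ← R3 − (4/7)·R1: [0, 24/7, -66/7, -18/7, -66/7]
R4 ← R4 + (8/7)·R1: [0, 43/7, -71/7, 15/7, 104/7]
R5 ← R5 + (4/7)·R1: [0, -10/7, 38/7, 18/7, -11/7]
R3 ← R3 − (3/2)·R2: [0, 0, -9, -9, -3]
R4 ← R4 − (43/16)·R2: [0, 0, -75/8, -75/8, 211/8]
R5 ← R5 + (5/8)·R2: [0, 0, 21/4, 21/4, -17/4]
R4 ← R4 − (25/24)·R3: [0, 0, 0, 0, 59/2]
R5 ← R5 + (7/12)·R3: [0, 0, 0, 0, -6]
R5 ← R5 + (12/59)·R4: [0, 0, 0, 0, 0]
The echelon form has 4 nonzero rows; the last pivot sits in the augmented column, so rank(M) = 3 but rank([M|b]) = 4.
Since the ranks differ, the system is inconsistent.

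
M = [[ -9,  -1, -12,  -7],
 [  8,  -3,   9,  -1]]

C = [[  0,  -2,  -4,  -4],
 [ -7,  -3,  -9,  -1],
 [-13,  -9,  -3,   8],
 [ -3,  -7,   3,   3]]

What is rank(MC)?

First compute MC:
[[184, 178,  60, -80],
 [-93, -81, -35,  40]]
Now row reduce the product.
R2 ← R2 + (93/184)·R1: [0, 825/92, -215/46, -10/23]
2 nonzero rows, so rank(MC) = 2.

2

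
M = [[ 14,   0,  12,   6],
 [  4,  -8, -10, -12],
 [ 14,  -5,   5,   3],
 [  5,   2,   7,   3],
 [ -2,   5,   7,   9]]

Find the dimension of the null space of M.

1

Row reduce to echelon form.
R2 ← R2 − (2/7)·R1: [0, -8, -94/7, -96/7]
R3 ← R3 − R1: [0, -5, -7, -3]
R4 ← R4 − (5/14)·R1: [0, 2, 19/7, 6/7]
R5 ← R5 + (1/7)·R1: [0, 5, 61/7, 69/7]
R3 ← R3 − (5/8)·R2: [0, 0, 39/28, 39/7]
R4 ← R4 + (1/4)·R2: [0, 0, -9/14, -18/7]
R5 ← R5 + (5/8)·R2: [0, 0, 9/28, 9/7]
R4 ← R4 + (6/13)·R3: [0, 0, 0, 0]
R5 ← R5 − (3/13)·R3: [0, 0, 0, 0]
3 nonzero rows, so rank(M) = 3.
M has 4 columns; by rank–nullity, nullity = 4 − 3 = 1.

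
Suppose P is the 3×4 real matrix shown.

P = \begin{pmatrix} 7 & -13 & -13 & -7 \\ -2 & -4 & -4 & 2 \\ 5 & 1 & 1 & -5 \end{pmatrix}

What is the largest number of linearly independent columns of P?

2

Row reduce to echelon form.
R2 ← R2 + (2/7)·R1: [0, -54/7, -54/7, 0]
R3 ← R3 − (5/7)·R1: [0, 72/7, 72/7, 0]
R3 ← R3 + (4/3)·R2: [0, 0, 0, 0]
Echelon form has 2 nonzero rows, so rank(P) = 2.
The rank gives the maximum number of linearly independent columns: 2.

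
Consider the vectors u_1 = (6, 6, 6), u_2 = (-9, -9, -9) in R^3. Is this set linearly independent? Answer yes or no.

no

Form the matrix with these vectors as rows and row reduce.
R2 ← R2 + (3/2)·R1: [0, 0, 0]
1 nonzero row, so the 2 vectors span a space of dimension 1.
Since 1 < 2, the vectors are linearly dependent.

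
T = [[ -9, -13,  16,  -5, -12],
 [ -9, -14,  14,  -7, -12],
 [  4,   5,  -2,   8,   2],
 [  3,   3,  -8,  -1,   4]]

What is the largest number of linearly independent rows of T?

3

Row reduce to echelon form.
R2 ← R2 − R1: [0, -1, -2, -2, 0]
R3 ← R3 + (4/9)·R1: [0, -7/9, 46/9, 52/9, -10/3]
R4 ← R4 + (1/3)·R1: [0, -4/3, -8/3, -8/3, 0]
R3 ← R3 − (7/9)·R2: [0, 0, 20/3, 22/3, -10/3]
R4 ← R4 − (4/3)·R2: [0, 0, 0, 0, 0]
Echelon form has 3 nonzero rows, so rank(T) = 3.
The rank gives the maximum number of linearly independent rows: 3.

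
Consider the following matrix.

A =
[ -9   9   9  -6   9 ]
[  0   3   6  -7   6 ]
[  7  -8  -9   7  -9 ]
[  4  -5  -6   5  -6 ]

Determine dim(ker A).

Row reduce to echelon form.
R3 ← R3 + (7/9)·R1: [0, -1, -2, 7/3, -2]
R4 ← R4 + (4/9)·R1: [0, -1, -2, 7/3, -2]
R3 ← R3 + (1/3)·R2: [0, 0, 0, 0, 0]
R4 ← R4 + (1/3)·R2: [0, 0, 0, 0, 0]
2 nonzero rows, so rank(A) = 2.
A has 5 columns; by rank–nullity, nullity = 5 − 2 = 3.

3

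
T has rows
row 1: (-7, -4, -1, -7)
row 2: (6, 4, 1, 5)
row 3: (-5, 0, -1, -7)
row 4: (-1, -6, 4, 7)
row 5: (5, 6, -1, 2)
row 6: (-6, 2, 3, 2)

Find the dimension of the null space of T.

0

Row reduce to echelon form.
R2 ← R2 + (6/7)·R1: [0, 4/7, 1/7, -1]
R3 ← R3 − (5/7)·R1: [0, 20/7, -2/7, -2]
R4 ← R4 − (1/7)·R1: [0, -38/7, 29/7, 8]
R5 ← R5 + (5/7)·R1: [0, 22/7, -12/7, -3]
R6 ← R6 − (6/7)·R1: [0, 38/7, 27/7, 8]
R3 ← R3 − (5)·R2: [0, 0, -1, 3]
R4 ← R4 + (19/2)·R2: [0, 0, 11/2, -3/2]
R5 ← R5 − (11/2)·R2: [0, 0, -5/2, 5/2]
R6 ← R6 − (19/2)·R2: [0, 0, 5/2, 35/2]
R4 ← R4 + (11/2)·R3: [0, 0, 0, 15]
R5 ← R5 − (5/2)·R3: [0, 0, 0, -5]
R6 ← R6 + (5/2)·R3: [0, 0, 0, 25]
R5 ← R5 + (1/3)·R4: [0, 0, 0, 0]
R6 ← R6 − (5/3)·R4: [0, 0, 0, 0]
4 nonzero rows, so rank(T) = 4.
T has 4 columns; by rank–nullity, nullity = 4 − 4 = 0.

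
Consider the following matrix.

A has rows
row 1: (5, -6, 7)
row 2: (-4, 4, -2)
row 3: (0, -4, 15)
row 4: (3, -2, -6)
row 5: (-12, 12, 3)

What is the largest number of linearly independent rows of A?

3

Row reduce to echelon form.
R2 ← R2 + (4/5)·R1: [0, -4/5, 18/5]
R4 ← R4 − (3/5)·R1: [0, 8/5, -51/5]
R5 ← R5 + (12/5)·R1: [0, -12/5, 99/5]
R3 ← R3 − (5)·R2: [0, 0, -3]
R4 ← R4 + (2)·R2: [0, 0, -3]
R5 ← R5 − (3)·R2: [0, 0, 9]
R4 ← R4 − R3: [0, 0, 0]
R5 ← R5 + (3)·R3: [0, 0, 0]
Echelon form has 3 nonzero rows, so rank(A) = 3.
The rank gives the maximum number of linearly independent rows: 3.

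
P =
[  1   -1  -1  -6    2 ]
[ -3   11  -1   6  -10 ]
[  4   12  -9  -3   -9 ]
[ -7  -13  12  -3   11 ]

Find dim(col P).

Row reduce to echelon form.
R2 ← R2 + (3)·R1: [0, 8, -4, -12, -4]
R3 ← R3 − (4)·R1: [0, 16, -5, 21, -17]
R4 ← R4 + (7)·R1: [0, -20, 5, -45, 25]
R3 ← R3 − (2)·R2: [0, 0, 3, 45, -9]
R4 ← R4 + (5/2)·R2: [0, 0, -5, -75, 15]
R4 ← R4 + (5/3)·R3: [0, 0, 0, 0, 0]
Echelon form has 3 nonzero rows, so rank(P) = 3.
The column space has dimension equal to the rank: 3.

3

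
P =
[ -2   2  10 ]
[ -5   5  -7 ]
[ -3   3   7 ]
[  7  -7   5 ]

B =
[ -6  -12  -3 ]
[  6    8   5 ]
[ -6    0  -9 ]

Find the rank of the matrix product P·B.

First compute PB:
[[-36,  40, -74],
 [102, 100, 103],
 [ -6,  60, -39],
 [-114, -140, -101]]
Now row reduce the product.
R2 ← R2 + (17/6)·R1: [0, 640/3, -320/3]
R3 ← R3 − (1/6)·R1: [0, 160/3, -80/3]
R4 ← R4 − (19/6)·R1: [0, -800/3, 400/3]
R3 ← R3 − (1/4)·R2: [0, 0, 0]
R4 ← R4 + (5/4)·R2: [0, 0, 0]
2 nonzero rows, so rank(PB) = 2.

2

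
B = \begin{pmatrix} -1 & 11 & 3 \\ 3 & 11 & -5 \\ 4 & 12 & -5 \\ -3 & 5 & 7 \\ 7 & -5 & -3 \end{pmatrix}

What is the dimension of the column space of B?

3

Row reduce to echelon form.
R2 ← R2 + (3)·R1: [0, 44, 4]
R3 ← R3 + (4)·R1: [0, 56, 7]
R4 ← R4 − (3)·R1: [0, -28, -2]
R5 ← R5 + (7)·R1: [0, 72, 18]
R3 ← R3 − (14/11)·R2: [0, 0, 21/11]
R4 ← R4 + (7/11)·R2: [0, 0, 6/11]
R5 ← R5 − (18/11)·R2: [0, 0, 126/11]
R4 ← R4 − (2/7)·R3: [0, 0, 0]
R5 ← R5 − (6)·R3: [0, 0, 0]
Echelon form has 3 nonzero rows, so rank(B) = 3.
The column space has dimension equal to the rank: 3.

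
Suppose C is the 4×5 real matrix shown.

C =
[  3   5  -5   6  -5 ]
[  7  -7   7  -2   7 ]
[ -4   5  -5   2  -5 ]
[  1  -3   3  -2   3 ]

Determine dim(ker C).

Row reduce to echelon form.
R2 ← R2 − (7/3)·R1: [0, -56/3, 56/3, -16, 56/3]
R3 ← R3 + (4/3)·R1: [0, 35/3, -35/3, 10, -35/3]
R4 ← R4 − (1/3)·R1: [0, -14/3, 14/3, -4, 14/3]
R3 ← R3 + (5/8)·R2: [0, 0, 0, 0, 0]
R4 ← R4 − (1/4)·R2: [0, 0, 0, 0, 0]
2 nonzero rows, so rank(C) = 2.
C has 5 columns; by rank–nullity, nullity = 5 − 2 = 3.

3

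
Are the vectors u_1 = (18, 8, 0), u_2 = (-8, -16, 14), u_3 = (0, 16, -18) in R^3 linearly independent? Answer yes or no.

Form the matrix with these vectors as rows and row reduce.
R2 ← R2 + (4/9)·R1: [0, -112/9, 14]
R3 ← R3 + (9/7)·R2: [0, 0, 0]
2 nonzero rows, so the 3 vectors span a space of dimension 2.
Since 2 < 3, the vectors are linearly dependent.

no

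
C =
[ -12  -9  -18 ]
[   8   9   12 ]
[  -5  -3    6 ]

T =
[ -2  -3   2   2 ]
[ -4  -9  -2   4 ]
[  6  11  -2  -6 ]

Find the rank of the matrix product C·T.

First compute CT:
[[-48, -81,  30,  48],
 [ 20,  27, -26, -20],
 [ 58, 108, -16, -58]]
Now row reduce the product.
R2 ← R2 + (5/12)·R1: [0, -27/4, -27/2, 0]
R3 ← R3 + (29/24)·R1: [0, 81/8, 81/4, 0]
R3 ← R3 + (3/2)·R2: [0, 0, 0, 0]
2 nonzero rows, so rank(CT) = 2.

2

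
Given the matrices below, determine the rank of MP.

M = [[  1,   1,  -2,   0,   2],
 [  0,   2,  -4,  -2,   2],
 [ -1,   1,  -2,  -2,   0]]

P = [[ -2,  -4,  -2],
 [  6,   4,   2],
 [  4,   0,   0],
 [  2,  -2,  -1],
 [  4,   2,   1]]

First compute MP:
[[  4,   4,   2],
 [  0,  16,   8],
 [ -4,  12,   6]]
Now row reduce the product.
R3 ← R3 + R1: [0, 16, 8]
R3 ← R3 − R2: [0, 0, 0]
2 nonzero rows, so rank(MP) = 2.

2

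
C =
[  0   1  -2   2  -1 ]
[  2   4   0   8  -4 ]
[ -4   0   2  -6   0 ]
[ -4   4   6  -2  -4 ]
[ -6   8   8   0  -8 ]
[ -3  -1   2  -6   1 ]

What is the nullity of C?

Row reduce to echelon form.
Swap R1 ↔ R2
R3 ← R3 + (2)·R1: [0, 8, 2, 10, -8]
R4 ← R4 + (2)·R1: [0, 12, 6, 14, -12]
R5 ← R5 + (3)·R1: [0, 20, 8, 24, -20]
R6 ← R6 + (3/2)·R1: [0, 5, 2, 6, -5]
R3 ← R3 − (8)·R2: [0, 0, 18, -6, 0]
R4 ← R4 − (12)·R2: [0, 0, 30, -10, 0]
R5 ← R5 − (20)·R2: [0, 0, 48, -16, 0]
R6 ← R6 − (5)·R2: [0, 0, 12, -4, 0]
R4 ← R4 − (5/3)·R3: [0, 0, 0, 0, 0]
R5 ← R5 − (8/3)·R3: [0, 0, 0, 0, 0]
R6 ← R6 − (2/3)·R3: [0, 0, 0, 0, 0]
3 nonzero rows, so rank(C) = 3.
C has 5 columns; by rank–nullity, nullity = 5 − 3 = 2.

2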